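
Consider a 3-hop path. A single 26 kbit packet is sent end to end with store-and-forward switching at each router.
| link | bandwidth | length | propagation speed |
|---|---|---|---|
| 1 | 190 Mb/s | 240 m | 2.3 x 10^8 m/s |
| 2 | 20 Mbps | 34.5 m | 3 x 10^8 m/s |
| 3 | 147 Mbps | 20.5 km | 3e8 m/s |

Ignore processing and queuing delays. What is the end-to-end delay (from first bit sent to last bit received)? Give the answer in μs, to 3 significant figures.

1680 μs

L = 26000 bits.
Transmission delays (L/R per hop): 136.842, 1300, 176.871 μs; sum = 1613.71 μs.
Propagation delays (d/s per hop): 1.04348, 0.115, 68.3333 μs; sum = 69.4918 μs.
End-to-end = 1680 μs.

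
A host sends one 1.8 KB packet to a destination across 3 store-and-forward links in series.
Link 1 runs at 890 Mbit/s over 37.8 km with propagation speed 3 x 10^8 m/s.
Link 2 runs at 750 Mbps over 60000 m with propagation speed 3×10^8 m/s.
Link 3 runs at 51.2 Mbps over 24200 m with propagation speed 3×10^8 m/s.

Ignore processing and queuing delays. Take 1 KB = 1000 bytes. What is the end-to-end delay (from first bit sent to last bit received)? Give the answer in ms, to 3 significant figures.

L = 14400 bits.
Transmission delays (L/R per hop): 0.0161798, 0.0192, 0.28125 ms; sum = 0.31663 ms.
Propagation delays (d/s per hop): 0.126, 0.2, 0.0806667 ms; sum = 0.406667 ms.
End-to-end = 0.723 ms.

0.723 ms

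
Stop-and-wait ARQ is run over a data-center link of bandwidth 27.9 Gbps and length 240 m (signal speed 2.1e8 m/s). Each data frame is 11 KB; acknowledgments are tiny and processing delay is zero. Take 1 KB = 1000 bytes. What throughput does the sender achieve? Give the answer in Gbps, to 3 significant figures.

t_tx = L/R = 88000/27900000000 = 3.15412e-06 s.
t_prop = 240/210000000 = 1.14286e-06 s; RTT = 2.28571e-06 s.
Cycle = t_tx + RTT = 5.43984e-06 s.
Throughput = L / cycle = 88000 / 5.43984e-06 = 16.2 Gbps.

16.2 Gbps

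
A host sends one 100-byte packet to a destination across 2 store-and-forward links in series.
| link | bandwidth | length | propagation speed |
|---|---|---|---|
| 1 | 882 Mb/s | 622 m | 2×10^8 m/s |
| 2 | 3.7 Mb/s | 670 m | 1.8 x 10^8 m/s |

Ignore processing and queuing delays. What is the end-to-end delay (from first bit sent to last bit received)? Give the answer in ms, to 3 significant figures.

L = 100 × 8 = 800 bits.
Transmission delays (L/R per hop): 0.000907029, 0.216216 ms; sum = 0.217123 ms.
Propagation delays (d/s per hop): 0.00311, 0.00372222 ms; sum = 0.00683222 ms.
End-to-end = 0.224 ms.

0.224 ms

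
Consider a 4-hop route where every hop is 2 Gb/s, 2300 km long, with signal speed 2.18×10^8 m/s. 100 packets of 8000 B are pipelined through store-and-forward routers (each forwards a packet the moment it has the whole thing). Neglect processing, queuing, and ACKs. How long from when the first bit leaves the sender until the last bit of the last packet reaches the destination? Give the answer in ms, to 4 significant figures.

45.50 ms

Per-hop transmission t_tx = L/R = 64000/2000000000 = 0.032 ms.
Per-hop propagation t_prop = 2300000/2.18e+08 = 10.5505 ms.
Pipeline fill: first packet needs 4·t_tx to clear all hops; remaining 99 packets each add one t_tx.
Total = (4+100-1)·t_tx + 4·t_prop = 103·0.032 + 4·10.5505 = 45.50 ms.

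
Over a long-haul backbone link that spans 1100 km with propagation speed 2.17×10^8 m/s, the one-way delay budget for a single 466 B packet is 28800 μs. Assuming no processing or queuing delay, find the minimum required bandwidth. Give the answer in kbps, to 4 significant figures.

157.1 kbps

L = 3728 bits.
Propagation delay = 1100000 / 217000000 = 5069.12 μs.
Transmission budget = 28800 − 5069.12 = 23730.9 μs.
R ≥ L / t_tx = 3728 bits / 0.0237309 s = 157.1 kbps.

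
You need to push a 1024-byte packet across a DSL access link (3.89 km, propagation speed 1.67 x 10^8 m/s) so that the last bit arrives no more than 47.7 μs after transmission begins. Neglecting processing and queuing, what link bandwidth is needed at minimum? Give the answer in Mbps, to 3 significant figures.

336 Mbps

L = 8192 bits.
Propagation delay = 3890 / 167000000 = 23.2934 μs.
Transmission budget = 47.7 − 23.2934 = 24.4066 μs.
R ≥ L / t_tx = 8192 bits / 2.44066e-05 s = 336 Mbps.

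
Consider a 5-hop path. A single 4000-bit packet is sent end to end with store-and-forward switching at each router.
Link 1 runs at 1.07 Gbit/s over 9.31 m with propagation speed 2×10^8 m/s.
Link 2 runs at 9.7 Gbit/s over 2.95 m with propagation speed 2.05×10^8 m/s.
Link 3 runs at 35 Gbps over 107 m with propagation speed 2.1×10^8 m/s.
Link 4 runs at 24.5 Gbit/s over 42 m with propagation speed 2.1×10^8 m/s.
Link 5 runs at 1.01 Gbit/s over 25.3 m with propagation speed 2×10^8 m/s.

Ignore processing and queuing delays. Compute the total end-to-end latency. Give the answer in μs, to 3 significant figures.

9.29 μs

Transmission delays (L/R per hop): 3.73832, 0.412371, 0.114286, 0.163265, 3.9604 μs; sum = 8.38864 μs.
Propagation delays (d/s per hop): 0.04655, 0.0143902, 0.509524, 0.2, 0.1265 μs; sum = 0.896964 μs.
End-to-end = 9.29 μs.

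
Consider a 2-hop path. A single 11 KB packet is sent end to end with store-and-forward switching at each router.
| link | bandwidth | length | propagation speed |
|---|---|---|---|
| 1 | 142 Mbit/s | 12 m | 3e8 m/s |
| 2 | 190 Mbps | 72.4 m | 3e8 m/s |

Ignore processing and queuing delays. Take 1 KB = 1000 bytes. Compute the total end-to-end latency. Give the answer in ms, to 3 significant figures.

L = 88000 bits.
Transmission delays (L/R per hop): 0.619718, 0.463158 ms; sum = 1.08288 ms.
Propagation delays (d/s per hop): 4e-05, 0.000241333 ms; sum = 0.000281333 ms.
End-to-end = 1.08 ms.

1.08 ms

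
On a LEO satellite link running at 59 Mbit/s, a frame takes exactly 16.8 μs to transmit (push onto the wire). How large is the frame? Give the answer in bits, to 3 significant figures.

L = R × t_tx = 59000000 b/s × 1.68e-05 s = 991.2 bits.

991 bits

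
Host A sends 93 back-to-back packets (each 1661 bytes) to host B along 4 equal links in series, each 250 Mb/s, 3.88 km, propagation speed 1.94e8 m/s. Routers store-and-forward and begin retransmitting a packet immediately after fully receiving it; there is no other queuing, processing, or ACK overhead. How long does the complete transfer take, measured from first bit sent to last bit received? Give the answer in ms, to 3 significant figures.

Per-hop transmission t_tx = L/R = 13288/250000000 = 0.053152 ms.
Per-hop propagation t_prop = 3880/194000000 = 0.02 ms.
Pipeline fill: first packet needs 4·t_tx to clear all hops; remaining 92 packets each add one t_tx.
Total = (4+93-1)·t_tx + 4·t_prop = 96·0.053152 + 4·0.02 = 5.18 ms.

5.18 ms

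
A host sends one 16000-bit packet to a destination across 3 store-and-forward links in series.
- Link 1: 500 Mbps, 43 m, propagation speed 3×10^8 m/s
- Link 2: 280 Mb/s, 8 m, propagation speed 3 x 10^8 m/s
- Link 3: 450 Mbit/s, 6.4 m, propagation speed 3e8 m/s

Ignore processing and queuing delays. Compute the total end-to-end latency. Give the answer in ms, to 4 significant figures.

0.1249 ms

Transmission delays (L/R per hop): 0.032, 0.0571429, 0.0355556 ms; sum = 0.124698 ms.
Propagation delays (d/s per hop): 0.000143333, 2.66667e-05, 2.13333e-05 ms; sum = 0.000191333 ms.
End-to-end = 0.1249 ms.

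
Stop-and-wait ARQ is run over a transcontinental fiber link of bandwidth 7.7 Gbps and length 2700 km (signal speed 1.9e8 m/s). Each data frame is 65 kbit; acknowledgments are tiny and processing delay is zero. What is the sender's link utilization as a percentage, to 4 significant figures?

t_tx = L/R = 65000/7700000000 = 8.44156e-06 s.
t_prop = 2700000/190000000 = 0.0142105 s; RTT = 0.0284211 s.
Cycle = t_tx + RTT = 0.0284295 s.
Utilization = t_tx / cycle = 8.44156e-06/0.0284295 = 0.02969 %.

0.02969 %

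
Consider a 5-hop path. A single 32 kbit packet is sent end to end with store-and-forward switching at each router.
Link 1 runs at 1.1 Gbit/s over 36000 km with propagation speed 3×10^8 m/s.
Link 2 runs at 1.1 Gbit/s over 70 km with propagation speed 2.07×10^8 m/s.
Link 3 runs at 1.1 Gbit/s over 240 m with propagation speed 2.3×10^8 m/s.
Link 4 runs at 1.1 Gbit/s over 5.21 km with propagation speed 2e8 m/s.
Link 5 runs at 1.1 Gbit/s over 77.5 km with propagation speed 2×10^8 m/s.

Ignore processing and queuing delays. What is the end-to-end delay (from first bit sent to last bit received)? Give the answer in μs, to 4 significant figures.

L = 32000 bits.
Transmission delay per hop = L/R = 32000/1100000000 = 29.0909 μs; 5 hops → 145.455 μs.
Propagation delays (d/s per hop): 120000, 338.164, 1.04348, 26.05, 387.5 μs; sum = 120753 μs.
End-to-end = 120900 μs.

120900 μs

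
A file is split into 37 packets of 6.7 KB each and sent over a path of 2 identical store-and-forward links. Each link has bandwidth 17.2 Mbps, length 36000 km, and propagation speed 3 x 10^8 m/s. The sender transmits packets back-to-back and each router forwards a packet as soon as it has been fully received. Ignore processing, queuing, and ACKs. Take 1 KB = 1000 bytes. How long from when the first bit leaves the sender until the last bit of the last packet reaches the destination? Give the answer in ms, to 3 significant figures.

Per-hop transmission t_tx = L/R = 53600/17200000 = 3.11628 ms.
Per-hop propagation t_prop = 36000000/300000000 = 120 ms.
Pipeline fill: first packet needs 2·t_tx to clear all hops; remaining 36 packets each add one t_tx.
Total = (2+37-1)·t_tx + 2·t_prop = 38·3.11628 + 2·120 = 358 ms.

358 ms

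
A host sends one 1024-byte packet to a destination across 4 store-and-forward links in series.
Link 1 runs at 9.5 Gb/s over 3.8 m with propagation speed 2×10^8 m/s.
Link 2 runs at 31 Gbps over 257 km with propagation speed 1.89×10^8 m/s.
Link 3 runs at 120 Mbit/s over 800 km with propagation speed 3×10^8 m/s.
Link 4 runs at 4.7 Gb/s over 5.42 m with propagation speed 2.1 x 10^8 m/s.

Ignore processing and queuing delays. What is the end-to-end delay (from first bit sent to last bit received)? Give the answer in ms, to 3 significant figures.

4.10 ms

L = 1024 × 8 = 8192 bits.
Transmission delays (L/R per hop): 0.000862316, 0.000264258, 0.0682667, 0.00174298 ms; sum = 0.0711362 ms.
Propagation delays (d/s per hop): 1.9e-05, 1.35979, 2.66667, 2.58095e-05 ms; sum = 4.0265 ms.
End-to-end = 4.10 ms.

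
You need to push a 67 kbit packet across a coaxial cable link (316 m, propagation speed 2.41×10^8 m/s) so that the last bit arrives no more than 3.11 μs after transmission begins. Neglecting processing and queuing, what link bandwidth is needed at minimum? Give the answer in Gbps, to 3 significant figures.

Propagation delay = 316 / 241000000 = 1.3112 μs.
Transmission budget = 3.11 − 1.3112 = 1.7988 μs.
R ≥ L / t_tx = 67000 bits / 1.7988e-06 s = 37.2 Gbps.

37.2 Gbps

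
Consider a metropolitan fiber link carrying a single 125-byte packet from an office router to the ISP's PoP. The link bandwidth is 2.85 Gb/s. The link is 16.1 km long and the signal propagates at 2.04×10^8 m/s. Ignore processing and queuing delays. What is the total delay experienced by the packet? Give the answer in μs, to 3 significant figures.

79.3 μs

L = 125 × 8 = 1000 bits.
Transmission delay = L/R = 1000 / 2850000000 = 0.350877 μs.
Propagation delay = d/s = 16100 m / 204000000 m/s = 78.9216 μs.
Total = 79.3 μs.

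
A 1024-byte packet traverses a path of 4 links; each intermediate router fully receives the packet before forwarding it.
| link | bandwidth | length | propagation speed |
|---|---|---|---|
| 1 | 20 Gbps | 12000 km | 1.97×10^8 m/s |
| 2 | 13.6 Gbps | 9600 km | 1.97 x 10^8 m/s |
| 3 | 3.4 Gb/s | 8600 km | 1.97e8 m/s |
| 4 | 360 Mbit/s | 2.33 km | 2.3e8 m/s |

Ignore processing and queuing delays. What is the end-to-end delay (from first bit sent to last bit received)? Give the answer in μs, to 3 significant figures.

L = 1024 × 8 = 8192 bits.
Transmission delays (L/R per hop): 0.4096, 0.602353, 2.40941, 22.7556 μs; sum = 26.1769 μs.
Propagation delays (d/s per hop): 60913.7, 48731, 43654.8, 10.1304 μs; sum = 153310 μs.
End-to-end = 153000 μs.

153000 μs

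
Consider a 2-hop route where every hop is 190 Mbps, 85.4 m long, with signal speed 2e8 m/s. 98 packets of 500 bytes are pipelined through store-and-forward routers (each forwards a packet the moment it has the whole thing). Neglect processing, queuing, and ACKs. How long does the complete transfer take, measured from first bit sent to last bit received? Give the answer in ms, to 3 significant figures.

2.09 ms

Per-hop transmission t_tx = L/R = 4000/190000000 = 0.0210526 ms.
Per-hop propagation t_prop = 85.4/200000000 = 0.000427 ms.
Pipeline fill: first packet needs 2·t_tx to clear all hops; remaining 97 packets each add one t_tx.
Total = (2+98-1)·t_tx + 2·t_prop = 99·0.0210526 + 2·0.000427 = 2.09 ms.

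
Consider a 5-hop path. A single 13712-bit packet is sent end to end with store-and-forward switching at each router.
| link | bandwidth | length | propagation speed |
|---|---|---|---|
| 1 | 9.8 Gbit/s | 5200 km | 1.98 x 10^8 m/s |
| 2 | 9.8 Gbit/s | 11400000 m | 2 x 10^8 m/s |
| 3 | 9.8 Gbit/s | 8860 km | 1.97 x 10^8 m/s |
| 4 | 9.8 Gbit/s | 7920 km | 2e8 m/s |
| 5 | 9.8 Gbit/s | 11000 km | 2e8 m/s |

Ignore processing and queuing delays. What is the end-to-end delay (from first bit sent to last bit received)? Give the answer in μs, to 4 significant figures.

Transmission delay per hop = L/R = 13712/9800000000 = 1.39918 μs; 5 hops → 6.99592 μs.
Propagation delays (d/s per hop): 26262.6, 57000, 44974.6, 39600, 55000 μs; sum = 222837 μs.
End-to-end = 222800 μs.

222800 μs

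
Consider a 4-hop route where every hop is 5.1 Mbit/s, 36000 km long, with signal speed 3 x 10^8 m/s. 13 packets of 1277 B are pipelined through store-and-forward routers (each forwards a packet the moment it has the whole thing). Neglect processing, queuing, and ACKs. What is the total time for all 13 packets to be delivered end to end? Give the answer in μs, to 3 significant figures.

Per-hop transmission t_tx = L/R = 10216/5100000 = 2003.14 μs.
Per-hop propagation t_prop = 36000000/300000000 = 120000 μs.
Pipeline fill: first packet needs 4·t_tx to clear all hops; remaining 12 packets each add one t_tx.
Total = (4+13-1)·t_tx + 4·t_prop = 16·2003.14 + 4·120000 = 512000 μs.

512000 μs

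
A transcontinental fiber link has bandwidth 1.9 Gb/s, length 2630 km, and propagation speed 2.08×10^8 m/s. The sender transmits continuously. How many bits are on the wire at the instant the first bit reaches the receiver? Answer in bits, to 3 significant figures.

Propagation delay = 2630000 / 208000000 = 0.0126442 s.
BDP = R × t_prop = 1900000000 × 0.0126442 = 24024000 bits.

24000000 bits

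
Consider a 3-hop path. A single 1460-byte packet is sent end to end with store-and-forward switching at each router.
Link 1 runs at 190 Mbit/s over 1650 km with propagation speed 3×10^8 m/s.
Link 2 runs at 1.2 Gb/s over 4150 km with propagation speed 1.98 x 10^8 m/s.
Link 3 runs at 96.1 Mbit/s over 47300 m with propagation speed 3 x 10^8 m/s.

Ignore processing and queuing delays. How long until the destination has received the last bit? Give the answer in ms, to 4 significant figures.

26.81 ms

L = 1460 × 8 = 11680 bits.
Transmission delays (L/R per hop): 0.0614737, 0.00973333, 0.12154 ms; sum = 0.192747 ms.
Propagation delays (d/s per hop): 5.5, 20.9596, 0.157667 ms; sum = 26.6173 ms.
End-to-end = 26.81 ms.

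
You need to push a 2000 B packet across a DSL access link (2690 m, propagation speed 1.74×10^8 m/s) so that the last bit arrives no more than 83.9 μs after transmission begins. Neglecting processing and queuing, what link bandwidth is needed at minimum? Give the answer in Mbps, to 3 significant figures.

234 Mbps

L = 16000 bits.
Propagation delay = 2690 / 174000000 = 15.4598 μs.
Transmission budget = 83.9 − 15.4598 = 68.4402 μs.
R ≥ L / t_tx = 16000 bits / 6.84402e-05 s = 234 Mbps.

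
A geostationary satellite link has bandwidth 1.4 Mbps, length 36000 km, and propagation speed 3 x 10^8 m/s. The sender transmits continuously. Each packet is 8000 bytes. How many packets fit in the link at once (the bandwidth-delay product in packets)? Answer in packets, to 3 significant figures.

2.63 packets

Propagation delay = 36000000 / 300000000 = 0.12 s.
BDP = R × t_prop = 1400000 × 0.12 = 168000 bits.
In packets of 64000 bits: 2.63 packets.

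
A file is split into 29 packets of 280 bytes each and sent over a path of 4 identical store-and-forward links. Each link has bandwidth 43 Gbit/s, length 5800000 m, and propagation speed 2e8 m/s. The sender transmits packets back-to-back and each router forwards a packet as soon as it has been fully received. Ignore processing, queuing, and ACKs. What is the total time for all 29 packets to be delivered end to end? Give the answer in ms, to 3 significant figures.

Per-hop transmission t_tx = L/R = 2240/43000000000 = 5.2093e-05 ms.
Per-hop propagation t_prop = 5800000/200000000 = 29 ms.
Pipeline fill: first packet needs 4·t_tx to clear all hops; remaining 28 packets each add one t_tx.
Total = (4+29-1)·t_tx + 4·t_prop = 32·5.2093e-05 + 4·29 = 116 ms.

116 ms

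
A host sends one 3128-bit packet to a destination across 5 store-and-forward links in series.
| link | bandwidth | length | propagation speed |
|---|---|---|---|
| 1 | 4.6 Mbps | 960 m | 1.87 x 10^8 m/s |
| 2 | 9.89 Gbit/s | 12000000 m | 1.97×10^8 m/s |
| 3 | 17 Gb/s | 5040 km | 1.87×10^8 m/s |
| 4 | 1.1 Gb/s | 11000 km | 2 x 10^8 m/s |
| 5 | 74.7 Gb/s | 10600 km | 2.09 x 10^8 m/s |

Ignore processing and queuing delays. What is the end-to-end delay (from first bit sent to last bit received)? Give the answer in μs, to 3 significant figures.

194000 μs

Transmission delays (L/R per hop): 680, 0.316279, 0.184, 2.84364, 0.0418742 μs; sum = 683.386 μs.
Propagation delays (d/s per hop): 5.13369, 60913.7, 26951.9, 55000, 50717.7 μs; sum = 193588 μs.
End-to-end = 194000 μs.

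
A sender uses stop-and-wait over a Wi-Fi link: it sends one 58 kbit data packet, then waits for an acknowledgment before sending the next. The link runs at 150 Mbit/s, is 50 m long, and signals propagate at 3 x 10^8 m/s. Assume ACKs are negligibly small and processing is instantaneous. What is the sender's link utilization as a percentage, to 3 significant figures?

99.9 %

t_tx = L/R = 58000/150000000 = 0.000386667 s.
t_prop = 50/300000000 = 1.66667e-07 s; RTT = 3.33333e-07 s.
Cycle = t_tx + RTT = 0.000387 s.
Utilization = t_tx / cycle = 0.000386667/0.000387 = 99.9 %.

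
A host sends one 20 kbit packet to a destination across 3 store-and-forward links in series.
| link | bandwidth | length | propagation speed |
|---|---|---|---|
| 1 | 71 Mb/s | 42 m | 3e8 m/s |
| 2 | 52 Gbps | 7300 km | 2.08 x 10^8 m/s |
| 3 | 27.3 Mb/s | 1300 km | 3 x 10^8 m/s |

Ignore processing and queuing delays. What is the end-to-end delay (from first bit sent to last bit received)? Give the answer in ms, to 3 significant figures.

L = 20000 bits.
Transmission delays (L/R per hop): 0.28169, 0.000384615, 0.732601 ms; sum = 1.01468 ms.
Propagation delays (d/s per hop): 0.00014, 35.0962, 4.33333 ms; sum = 39.4296 ms.
End-to-end = 40.4 ms.

40.4 ms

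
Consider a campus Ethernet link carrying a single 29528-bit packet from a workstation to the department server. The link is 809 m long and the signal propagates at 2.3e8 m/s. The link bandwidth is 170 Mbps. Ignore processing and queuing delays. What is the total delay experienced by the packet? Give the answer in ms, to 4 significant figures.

0.1772 ms

Transmission delay = L/R = 29528 / 170000000 = 0.173694 ms.
Propagation delay = d/s = 809 m / 2.3e+08 m/s = 0.00351739 ms.
Total = 0.1772 ms.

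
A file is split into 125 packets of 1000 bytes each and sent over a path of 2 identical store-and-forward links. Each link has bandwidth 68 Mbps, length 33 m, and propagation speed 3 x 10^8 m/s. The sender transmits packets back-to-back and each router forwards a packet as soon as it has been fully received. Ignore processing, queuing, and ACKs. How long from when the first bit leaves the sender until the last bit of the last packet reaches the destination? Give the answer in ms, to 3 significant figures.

14.8 ms

Per-hop transmission t_tx = L/R = 8000/68000000 = 0.117647 ms.
Per-hop propagation t_prop = 33/300000000 = 0.00011 ms.
Pipeline fill: first packet needs 2·t_tx to clear all hops; remaining 124 packets each add one t_tx.
Total = (2+125-1)·t_tx + 2·t_prop = 126·0.117647 + 2·0.00011 = 14.8 ms.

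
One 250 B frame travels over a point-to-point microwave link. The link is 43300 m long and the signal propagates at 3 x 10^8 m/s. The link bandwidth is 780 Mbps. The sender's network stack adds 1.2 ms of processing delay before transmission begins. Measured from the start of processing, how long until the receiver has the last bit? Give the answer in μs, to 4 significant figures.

L = 250 × 8 = 2000 bits.
Transmission delay = L/R = 2000 / 780000000 = 2.5641 μs.
Propagation delay = d/s = 43300 m / 300000000 m/s = 144.333 μs.
Plus processing delay 1.2 ms = 1200 μs.
Total = 1347 μs.

1347 μs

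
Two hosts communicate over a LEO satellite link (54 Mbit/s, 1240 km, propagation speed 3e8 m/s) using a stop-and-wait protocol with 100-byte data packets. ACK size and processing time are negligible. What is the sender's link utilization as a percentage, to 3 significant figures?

0.179 %

t_tx = L/R = 800/54000000 = 1.48148e-05 s.
t_prop = 1240000/300000000 = 0.00413333 s; RTT = 0.00826667 s.
Cycle = t_tx + RTT = 0.00828148 s.
Utilization = t_tx / cycle = 1.48148e-05/0.00828148 = 0.179 %.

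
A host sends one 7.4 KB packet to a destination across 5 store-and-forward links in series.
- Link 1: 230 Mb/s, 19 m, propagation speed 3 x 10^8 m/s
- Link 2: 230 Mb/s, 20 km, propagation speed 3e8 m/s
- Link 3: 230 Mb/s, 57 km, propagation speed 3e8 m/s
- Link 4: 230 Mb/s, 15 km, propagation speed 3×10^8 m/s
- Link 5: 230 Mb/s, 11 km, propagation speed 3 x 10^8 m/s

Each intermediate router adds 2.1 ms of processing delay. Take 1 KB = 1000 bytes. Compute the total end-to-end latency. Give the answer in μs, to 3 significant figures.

L = 59200 bits.
Transmission delay per hop = L/R = 59200/230000000 = 257.391 μs; 5 hops → 1286.96 μs.
Propagation delays (d/s per hop): 0.0633333, 66.6667, 190, 50, 36.6667 μs; sum = 343.397 μs.
Processing at 4 router(s): 4 × 2.1 ms = 8400 μs.
End-to-end = 10000 μs.

10000 μs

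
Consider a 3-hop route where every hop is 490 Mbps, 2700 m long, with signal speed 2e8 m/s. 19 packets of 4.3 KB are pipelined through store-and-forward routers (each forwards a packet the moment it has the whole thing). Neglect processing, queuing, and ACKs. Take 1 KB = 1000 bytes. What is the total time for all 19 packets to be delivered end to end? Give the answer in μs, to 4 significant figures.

1515 μs

Per-hop transmission t_tx = L/R = 34400/490000000 = 70.2041 μs.
Per-hop propagation t_prop = 2700/200000000 = 13.5 μs.
Pipeline fill: first packet needs 3·t_tx to clear all hops; remaining 18 packets each add one t_tx.
Total = (3+19-1)·t_tx + 3·t_prop = 21·70.2041 + 3·13.5 = 1515 μs.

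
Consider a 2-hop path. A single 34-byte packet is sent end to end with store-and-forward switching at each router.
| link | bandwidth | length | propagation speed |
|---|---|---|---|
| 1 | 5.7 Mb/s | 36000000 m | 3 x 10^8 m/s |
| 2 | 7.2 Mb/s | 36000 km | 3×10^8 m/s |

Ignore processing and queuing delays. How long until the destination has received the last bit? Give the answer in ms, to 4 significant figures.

L = 34 × 8 = 272 bits.
Transmission delays (L/R per hop): 0.0477193, 0.0377778 ms; sum = 0.0854971 ms.
Propagation delays (d/s per hop): 120, 120 ms; sum = 240 ms.
End-to-end = 240.1 ms.

240.1 ms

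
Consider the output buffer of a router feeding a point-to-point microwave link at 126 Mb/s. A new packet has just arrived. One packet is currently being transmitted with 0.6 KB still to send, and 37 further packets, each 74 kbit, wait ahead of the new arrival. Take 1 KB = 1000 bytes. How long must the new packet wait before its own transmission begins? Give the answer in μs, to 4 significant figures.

21770 μs

Each queued packet: L/R = 74000/126000000 = 587.302 μs.
37 queued → 21730.2 μs.
Plus remaining 4800 bits of current packet: 38.0952 μs.
Queuing delay = 21770 μs.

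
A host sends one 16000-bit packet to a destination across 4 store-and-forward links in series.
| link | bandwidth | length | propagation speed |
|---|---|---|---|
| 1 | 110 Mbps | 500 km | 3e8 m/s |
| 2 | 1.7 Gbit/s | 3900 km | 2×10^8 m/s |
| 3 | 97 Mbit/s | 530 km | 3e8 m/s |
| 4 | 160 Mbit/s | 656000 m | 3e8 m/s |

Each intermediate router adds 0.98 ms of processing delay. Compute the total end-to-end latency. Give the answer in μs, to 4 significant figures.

Transmission delays (L/R per hop): 145.455, 9.41176, 164.948, 100 μs; sum = 419.815 μs.
Propagation delays (d/s per hop): 1666.67, 19500, 1766.67, 2186.67 μs; sum = 25120 μs.
Processing at 3 router(s): 3 × 0.98 ms = 2940 μs.
End-to-end = 28480 μs.

28480 μs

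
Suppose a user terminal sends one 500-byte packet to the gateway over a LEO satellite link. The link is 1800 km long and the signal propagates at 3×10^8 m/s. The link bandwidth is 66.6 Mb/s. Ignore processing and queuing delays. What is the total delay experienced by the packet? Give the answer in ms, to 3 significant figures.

L = 500 × 8 = 4000 bits.
Transmission delay = L/R = 4000 / 6.66e+07 = 0.0600601 ms.
Propagation delay = d/s = 1800000 m / 300000000 m/s = 6 ms.
Total = 6.06 ms.

6.06 ms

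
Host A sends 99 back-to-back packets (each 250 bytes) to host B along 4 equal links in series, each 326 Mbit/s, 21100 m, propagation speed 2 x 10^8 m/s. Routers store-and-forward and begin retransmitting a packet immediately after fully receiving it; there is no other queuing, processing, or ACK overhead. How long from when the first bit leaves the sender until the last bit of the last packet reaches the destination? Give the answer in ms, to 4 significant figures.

1.048 ms

Per-hop transmission t_tx = L/R = 2000/326000000 = 0.00613497 ms.
Per-hop propagation t_prop = 21100/200000000 = 0.1055 ms.
Pipeline fill: first packet needs 4·t_tx to clear all hops; remaining 98 packets each add one t_tx.
Total = (4+99-1)·t_tx + 4·t_prop = 102·0.00613497 + 4·0.1055 = 1.048 ms.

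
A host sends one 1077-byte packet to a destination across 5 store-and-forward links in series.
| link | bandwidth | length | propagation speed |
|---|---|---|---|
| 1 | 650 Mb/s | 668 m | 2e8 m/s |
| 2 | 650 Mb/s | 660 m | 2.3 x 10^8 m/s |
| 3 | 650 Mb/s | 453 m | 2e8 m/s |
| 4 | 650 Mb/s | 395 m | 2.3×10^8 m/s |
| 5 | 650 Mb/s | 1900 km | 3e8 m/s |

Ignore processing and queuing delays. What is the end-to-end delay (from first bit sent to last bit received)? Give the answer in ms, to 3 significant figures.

6.41 ms

L = 1077 × 8 = 8616 bits.
Transmission delay per hop = L/R = 8616/650000000 = 0.0132554 ms; 5 hops → 0.0662769 ms.
Propagation delays (d/s per hop): 0.00334, 0.00286957, 0.002265, 0.00171739, 6.33333 ms; sum = 6.34353 ms.
End-to-end = 6.41 ms.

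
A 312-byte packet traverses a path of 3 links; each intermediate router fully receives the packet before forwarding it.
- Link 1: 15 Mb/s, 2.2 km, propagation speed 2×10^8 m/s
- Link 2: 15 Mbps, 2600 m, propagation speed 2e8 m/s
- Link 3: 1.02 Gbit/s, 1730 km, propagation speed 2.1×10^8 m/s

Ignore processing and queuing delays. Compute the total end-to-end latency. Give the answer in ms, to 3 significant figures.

8.60 ms

L = 312 × 8 = 2496 bits.
Transmission delays (L/R per hop): 0.1664, 0.1664, 0.00244706 ms; sum = 0.335247 ms.
Propagation delays (d/s per hop): 0.011, 0.013, 8.2381 ms; sum = 8.2621 ms.
End-to-end = 8.60 ms.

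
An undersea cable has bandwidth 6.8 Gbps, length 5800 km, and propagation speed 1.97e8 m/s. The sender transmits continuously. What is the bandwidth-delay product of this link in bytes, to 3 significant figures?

25000000 bytes

Propagation delay = 5800000 / 197000000 = 0.0294416 s.
BDP = R × t_prop = 6800000000 × 0.0294416 = 200203000 bits.
In bytes: 200203000/8 = 25000000 bytes.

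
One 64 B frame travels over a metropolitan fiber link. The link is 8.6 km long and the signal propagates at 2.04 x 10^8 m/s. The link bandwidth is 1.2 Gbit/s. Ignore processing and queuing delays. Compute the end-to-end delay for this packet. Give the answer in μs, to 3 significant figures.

L = 64 × 8 = 512 bits.
Transmission delay = L/R = 512 / 1200000000 = 0.426667 μs.
Propagation delay = d/s = 8600 m / 204000000 m/s = 42.1569 μs.
Total = 42.6 μs.

42.6 μs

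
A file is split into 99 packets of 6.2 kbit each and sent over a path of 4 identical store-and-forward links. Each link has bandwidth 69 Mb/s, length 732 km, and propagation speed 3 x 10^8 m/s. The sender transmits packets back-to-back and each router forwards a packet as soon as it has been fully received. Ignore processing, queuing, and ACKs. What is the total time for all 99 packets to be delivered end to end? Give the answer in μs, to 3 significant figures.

18900 μs

Per-hop transmission t_tx = L/R = 6200/69000000 = 89.8551 μs.
Per-hop propagation t_prop = 732000/300000000 = 2440 μs.
Pipeline fill: first packet needs 4·t_tx to clear all hops; remaining 98 packets each add one t_tx.
Total = (4+99-1)·t_tx + 4·t_prop = 102·89.8551 + 4·2440 = 18900 μs.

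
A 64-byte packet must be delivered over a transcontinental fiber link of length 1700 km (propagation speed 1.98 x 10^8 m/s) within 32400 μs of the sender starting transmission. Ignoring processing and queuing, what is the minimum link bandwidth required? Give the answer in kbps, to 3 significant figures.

L = 512 bits.
Propagation delay = 1700000 / 198000000 = 8585.86 μs.
Transmission budget = 32400 − 8585.86 = 23814.1 μs.
R ≥ L / t_tx = 512 bits / 0.0238141 s = 21.5 kbps.

21.5 kbps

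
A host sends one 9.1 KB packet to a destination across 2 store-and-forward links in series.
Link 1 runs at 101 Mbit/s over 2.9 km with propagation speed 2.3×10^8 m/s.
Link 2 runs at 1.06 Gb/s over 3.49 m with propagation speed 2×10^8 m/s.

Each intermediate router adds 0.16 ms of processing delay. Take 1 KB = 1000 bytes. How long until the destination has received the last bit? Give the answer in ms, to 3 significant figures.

0.962 ms

L = 72800 bits.
Transmission delays (L/R per hop): 0.720792, 0.0686792 ms; sum = 0.789471 ms.
Propagation delays (d/s per hop): 0.0126087, 1.745e-05 ms; sum = 0.0126261 ms.
Processing at 1 router(s): 1 × 0.16 ms = 0.16 ms.
End-to-end = 0.962 ms.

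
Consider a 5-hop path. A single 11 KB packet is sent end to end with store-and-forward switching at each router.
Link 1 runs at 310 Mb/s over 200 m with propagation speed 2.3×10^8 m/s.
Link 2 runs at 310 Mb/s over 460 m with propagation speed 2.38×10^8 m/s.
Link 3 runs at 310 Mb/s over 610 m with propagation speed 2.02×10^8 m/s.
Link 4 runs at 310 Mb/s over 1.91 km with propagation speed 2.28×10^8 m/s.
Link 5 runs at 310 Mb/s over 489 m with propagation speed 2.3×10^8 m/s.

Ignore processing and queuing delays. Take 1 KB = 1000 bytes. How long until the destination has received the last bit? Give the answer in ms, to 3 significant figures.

1.44 ms

L = 88000 bits.
Transmission delay per hop = L/R = 88000/310000000 = 0.283871 ms; 5 hops → 1.41935 ms.
Propagation delays (d/s per hop): 0.000869565, 0.00193277, 0.0030198, 0.00837719, 0.00212609 ms; sum = 0.0163254 ms.
End-to-end = 1.44 ms.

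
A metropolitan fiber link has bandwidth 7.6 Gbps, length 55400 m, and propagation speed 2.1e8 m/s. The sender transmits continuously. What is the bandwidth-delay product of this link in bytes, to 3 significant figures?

Propagation delay = 55400 / 210000000 = 0.00026381 s.
BDP = R × t_prop = 7600000000 × 0.00026381 = 2004950 bits.
In bytes: 2004950/8 = 251000 bytes.

251000 bytes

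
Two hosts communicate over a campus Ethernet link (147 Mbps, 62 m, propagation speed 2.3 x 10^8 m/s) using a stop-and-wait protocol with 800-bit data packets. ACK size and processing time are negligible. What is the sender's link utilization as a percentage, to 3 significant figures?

91.0 %

t_tx = L/R = 800/147000000 = 5.44218e-06 s.
t_prop = 62/2.3e+08 = 2.69565e-07 s; RTT = 5.3913e-07 s.
Cycle = t_tx + RTT = 5.98131e-06 s.
Utilization = t_tx / cycle = 5.44218e-06/5.98131e-06 = 91.0 %.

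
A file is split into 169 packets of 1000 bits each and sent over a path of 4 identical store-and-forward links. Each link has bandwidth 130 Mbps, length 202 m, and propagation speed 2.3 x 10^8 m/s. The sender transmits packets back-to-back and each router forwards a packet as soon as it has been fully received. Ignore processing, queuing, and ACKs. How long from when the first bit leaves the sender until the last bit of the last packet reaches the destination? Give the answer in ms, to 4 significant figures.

Per-hop transmission t_tx = L/R = 1000/130000000 = 0.00769231 ms.
Per-hop propagation t_prop = 202/2.3e+08 = 0.000878261 ms.
Pipeline fill: first packet needs 4·t_tx to clear all hops; remaining 168 packets each add one t_tx.
Total = (4+169-1)·t_tx + 4·t_prop = 172·0.00769231 + 4·0.000878261 = 1.327 ms.

1.327 ms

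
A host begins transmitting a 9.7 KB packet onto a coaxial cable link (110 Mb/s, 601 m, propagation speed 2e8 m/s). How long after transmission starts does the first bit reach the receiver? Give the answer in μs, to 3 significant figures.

3.01 μs

First bit experiences only propagation delay: d/s = 601/200000000 = 3.01 μs.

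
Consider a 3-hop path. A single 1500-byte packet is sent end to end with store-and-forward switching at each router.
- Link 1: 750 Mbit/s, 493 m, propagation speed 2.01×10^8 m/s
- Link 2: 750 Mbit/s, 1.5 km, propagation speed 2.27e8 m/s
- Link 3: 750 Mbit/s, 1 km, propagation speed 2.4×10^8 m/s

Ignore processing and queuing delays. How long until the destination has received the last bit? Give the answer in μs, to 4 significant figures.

L = 1500 × 8 = 12000 bits.
Transmission delay per hop = L/R = 12000/750000000 = 16 μs; 3 hops → 48 μs.
Propagation delays (d/s per hop): 2.45274, 6.60793, 4.16667 μs; sum = 13.2273 μs.
End-to-end = 61.23 μs.

61.23 μs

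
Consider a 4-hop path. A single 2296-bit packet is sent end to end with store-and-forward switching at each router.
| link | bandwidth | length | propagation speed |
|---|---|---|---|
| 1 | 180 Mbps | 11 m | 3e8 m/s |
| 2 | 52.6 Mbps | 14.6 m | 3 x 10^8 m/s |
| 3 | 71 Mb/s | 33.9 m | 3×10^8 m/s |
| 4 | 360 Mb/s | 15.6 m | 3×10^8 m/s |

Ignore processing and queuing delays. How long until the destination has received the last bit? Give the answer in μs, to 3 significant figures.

95.4 μs

Transmission delays (L/R per hop): 12.7556, 43.6502, 32.338, 6.37778 μs; sum = 95.1216 μs.
Propagation delays (d/s per hop): 0.0366667, 0.0486667, 0.113, 0.052 μs; sum = 0.250333 μs.
End-to-end = 95.4 μs.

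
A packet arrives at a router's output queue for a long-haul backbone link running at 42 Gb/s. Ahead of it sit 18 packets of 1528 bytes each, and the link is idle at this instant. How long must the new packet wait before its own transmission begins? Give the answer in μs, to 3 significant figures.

5.24 μs

Each queued packet: L/R = 12224/42000000000 = 0.291048 μs.
18 queued → 5.23886 μs.
Queuing delay = 5.24 μs.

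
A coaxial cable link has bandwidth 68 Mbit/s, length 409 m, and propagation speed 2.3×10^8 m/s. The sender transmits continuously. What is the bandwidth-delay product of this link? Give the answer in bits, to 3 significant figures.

Propagation delay = 409 / 2.3e+08 = 1.77826e-06 s.
BDP = R × t_prop = 68000000 × 1.77826e-06 = 120.922 bits.

121 bits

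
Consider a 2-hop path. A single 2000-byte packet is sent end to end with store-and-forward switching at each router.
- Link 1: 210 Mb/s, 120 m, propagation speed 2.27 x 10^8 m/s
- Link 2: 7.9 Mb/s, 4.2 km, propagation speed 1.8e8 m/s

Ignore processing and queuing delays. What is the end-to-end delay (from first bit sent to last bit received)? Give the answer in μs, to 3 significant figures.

2130 μs

L = 2000 × 8 = 16000 bits.
Transmission delays (L/R per hop): 76.1905, 2025.32 μs; sum = 2101.51 μs.
Propagation delays (d/s per hop): 0.528634, 23.3333 μs; sum = 23.862 μs.
End-to-end = 2130 μs.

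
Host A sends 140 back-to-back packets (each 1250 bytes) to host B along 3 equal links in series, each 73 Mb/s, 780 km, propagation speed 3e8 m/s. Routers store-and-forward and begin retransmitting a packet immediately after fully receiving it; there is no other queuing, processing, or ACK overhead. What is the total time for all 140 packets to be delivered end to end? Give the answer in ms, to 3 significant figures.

27.3 ms

Per-hop transmission t_tx = L/R = 10000/73000000 = 0.136986 ms.
Per-hop propagation t_prop = 780000/300000000 = 2.6 ms.
Pipeline fill: first packet needs 3·t_tx to clear all hops; remaining 139 packets each add one t_tx.
Total = (3+140-1)·t_tx + 3·t_prop = 142·0.136986 + 3·2.6 = 27.3 ms.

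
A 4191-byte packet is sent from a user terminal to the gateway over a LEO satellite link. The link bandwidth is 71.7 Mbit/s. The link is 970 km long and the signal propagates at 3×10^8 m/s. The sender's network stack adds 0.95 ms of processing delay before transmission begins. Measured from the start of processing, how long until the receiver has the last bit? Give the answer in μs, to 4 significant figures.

4651 μs

L = 4191 × 8 = 33528 bits.
Transmission delay = L/R = 33528 / 71700000 = 467.615 μs.
Propagation delay = d/s = 970000 m / 300000000 m/s = 3233.33 μs.
Plus processing delay 0.95 ms = 950 μs.
Total = 4651 μs.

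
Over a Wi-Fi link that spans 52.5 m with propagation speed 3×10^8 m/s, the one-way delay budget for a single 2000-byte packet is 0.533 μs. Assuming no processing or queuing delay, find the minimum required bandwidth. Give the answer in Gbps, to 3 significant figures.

L = 16000 bits.
Propagation delay = 52.5 / 300000000 = 0.175 μs.
Transmission budget = 0.533 − 0.175 = 0.358 μs.
R ≥ L / t_tx = 16000 bits / 3.58e-07 s = 44.7 Gbps.

44.7 Gbps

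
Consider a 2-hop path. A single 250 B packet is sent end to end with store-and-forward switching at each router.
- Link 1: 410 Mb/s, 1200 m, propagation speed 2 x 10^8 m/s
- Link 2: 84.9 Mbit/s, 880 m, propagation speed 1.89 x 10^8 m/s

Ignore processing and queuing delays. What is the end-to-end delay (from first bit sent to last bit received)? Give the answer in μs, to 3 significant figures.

39.1 μs

L = 250 × 8 = 2000 bits.
Transmission delays (L/R per hop): 4.87805, 23.5571 μs; sum = 28.4352 μs.
Propagation delays (d/s per hop): 6, 4.65608 μs; sum = 10.6561 μs.
End-to-end = 39.1 μs.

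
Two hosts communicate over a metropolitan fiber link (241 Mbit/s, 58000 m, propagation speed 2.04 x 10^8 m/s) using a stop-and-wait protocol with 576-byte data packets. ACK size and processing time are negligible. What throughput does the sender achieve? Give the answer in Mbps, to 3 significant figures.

t_tx = L/R = 4608/241000000 = 1.91203e-05 s.
t_prop = 58000/204000000 = 0.000284314 s; RTT = 0.000568627 s.
Cycle = t_tx + RTT = 0.000587748 s.
Throughput = L / cycle = 4608 / 0.000587748 = 7.84 Mbps.

7.84 Mbps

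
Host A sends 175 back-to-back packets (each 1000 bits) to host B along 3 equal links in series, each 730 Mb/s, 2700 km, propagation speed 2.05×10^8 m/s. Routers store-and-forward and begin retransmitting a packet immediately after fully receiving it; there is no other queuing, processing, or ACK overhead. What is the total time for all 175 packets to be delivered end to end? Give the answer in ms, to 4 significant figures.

Per-hop transmission t_tx = L/R = 1000/730000000 = 0.00136986 ms.
Per-hop propagation t_prop = 2700000/2.05e+08 = 13.1707 ms.
Pipeline fill: first packet needs 3·t_tx to clear all hops; remaining 174 packets each add one t_tx.
Total = (3+175-1)·t_tx + 3·t_prop = 177·0.00136986 + 3·13.1707 = 39.75 ms.

39.75 ms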